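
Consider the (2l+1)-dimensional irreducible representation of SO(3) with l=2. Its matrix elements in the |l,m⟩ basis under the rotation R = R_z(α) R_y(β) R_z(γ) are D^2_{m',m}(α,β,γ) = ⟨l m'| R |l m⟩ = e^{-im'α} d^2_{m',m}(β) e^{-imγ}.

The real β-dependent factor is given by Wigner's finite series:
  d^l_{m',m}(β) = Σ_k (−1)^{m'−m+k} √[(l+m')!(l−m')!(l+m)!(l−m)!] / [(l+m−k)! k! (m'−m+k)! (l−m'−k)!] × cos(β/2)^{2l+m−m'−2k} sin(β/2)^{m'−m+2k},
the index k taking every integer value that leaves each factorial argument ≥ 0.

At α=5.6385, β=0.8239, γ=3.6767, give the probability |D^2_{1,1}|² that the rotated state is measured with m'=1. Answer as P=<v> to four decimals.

D^2_{1,1}(5.6385,0.8239,3.6767) = e^{-i·1·5.6385}·d^2_{1,1}(0.8239)·e^{-i·1·3.6767}. Compute d first:
With c≡cos(β/2)=0.916342 and s≡sin(β/2)=0.400397, N=[6·1·6·1]^{1/2}=6.000000
The bounds max(0,m−m')=0 and min(l+m,l−m')=1 give 2 terms
  k=0: (−1)^0·6.0000/(6)·0.9163^4·0.4004^0 = +0.705066
  k=1: (−1)^1·6.0000/(2)·0.9163^2·0.4004^2 = -0.403848
d^2_{1,1}(0.8239) = +0.705066 -0.403848 = +0.301218
|D^2_{1,1}|² = |d^2_{1,1}(β)|² = (+0.301218)² = 0.090733 (the z-rotation phases have unit modulus)

P=0.0907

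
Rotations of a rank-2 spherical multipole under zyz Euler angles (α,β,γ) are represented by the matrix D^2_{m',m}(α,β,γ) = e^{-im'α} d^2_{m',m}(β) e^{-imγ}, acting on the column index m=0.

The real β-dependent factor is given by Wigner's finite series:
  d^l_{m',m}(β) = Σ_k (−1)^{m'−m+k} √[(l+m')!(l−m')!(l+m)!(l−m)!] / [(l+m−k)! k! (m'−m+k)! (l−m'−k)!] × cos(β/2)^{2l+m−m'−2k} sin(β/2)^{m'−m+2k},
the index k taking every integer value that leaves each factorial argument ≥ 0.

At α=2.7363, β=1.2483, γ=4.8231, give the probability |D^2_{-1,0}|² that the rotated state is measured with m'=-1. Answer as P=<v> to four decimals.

P=0.1355

D^2_{-1,0}(2.7363,1.2483,4.8231) = e^{-i·-1·2.7363}·d^2_{-1,0}(1.2483)·e^{-i·0·4.8231}. Compute d first:
With c≡cos(β/2)=0.811460 and s≡sin(β/2)=0.584408, N=[1·6·2·2]^{1/2}=4.898979
k: max(0,(0)−(-1))=1 … min(2+(0),2−(-1))=2
  k=1: (−1)^0·4.8990/(2)·0.8115^3·0.5844^1 = +0.764880
  k=2: (−1)^1·4.8990/(2)·0.8115^1·0.5844^3 = -0.396726
d^2_{-1,0}(1.2483) = +0.764880 -0.396726 = +0.368154
|D^2_{-1,0}|² = |d^2_{-1,0}(β)|² = (+0.368154)² = 0.135537 (the z-rotation phases have unit modulus)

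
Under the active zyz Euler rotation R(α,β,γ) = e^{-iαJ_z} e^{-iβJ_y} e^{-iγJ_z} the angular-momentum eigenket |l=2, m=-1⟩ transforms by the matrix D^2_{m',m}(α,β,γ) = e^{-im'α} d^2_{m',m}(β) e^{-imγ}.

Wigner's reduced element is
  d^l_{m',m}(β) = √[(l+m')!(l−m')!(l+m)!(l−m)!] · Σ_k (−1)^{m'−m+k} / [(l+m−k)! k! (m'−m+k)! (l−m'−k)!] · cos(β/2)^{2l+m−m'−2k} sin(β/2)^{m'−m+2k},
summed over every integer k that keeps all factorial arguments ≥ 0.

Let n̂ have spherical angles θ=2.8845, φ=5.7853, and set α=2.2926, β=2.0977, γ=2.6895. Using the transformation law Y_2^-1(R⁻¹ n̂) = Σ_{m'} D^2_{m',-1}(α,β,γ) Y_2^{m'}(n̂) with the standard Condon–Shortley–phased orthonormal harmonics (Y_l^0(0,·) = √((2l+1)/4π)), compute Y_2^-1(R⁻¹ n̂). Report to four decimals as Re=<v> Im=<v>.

Re=-0.1943 Im=0.0733

Need the full column D^2_{m',-1} for m'=−2..2 at α=2.2926, β=2.0977, γ=2.6895.
cos(β/2)=0.498568, sin(β/2)=0.866850
d^2_{-2,-1}: single k=1 term ⇒ +0.214856;  D = +0.117617+0.179804i
d^2_{-1,-1}: k∈[0..1] ⇒ +0.061787 -0.560349 = -0.498562;  D = -0.132843+0.480538i
d^2_{0,-1}: k∈[0..1] ⇒ -0.263144 +0.795486 = +0.532342;  D = -0.478860+0.232553i
d^2_{1,-1}: k∈[0..1] ⇒ +0.560349 -0.564647 = -0.004297;  D = -0.003963-0.001661i
d^2_{2,-1}: single k=0 term ⇒ -0.649512;  D = +0.207336+0.615530i
Y_2^{m'}(θ=2.8845,φ=5.7853) and Σ D·Y over m':
  (+0.1176+0.1798i)·(+0.0136+0.0210i)  (-0.1328+0.4805i)·(-0.1669-0.0907i)  (-0.4789+0.2326i)·(+0.5696+0.0000i)  (-0.0040-0.0017i)·(+0.1669-0.0907i)  (+0.2073+0.6155i)·(+0.0136-0.0210i)
Y_2^-1(R⁻¹ n̂) = -0.194259+0.073313i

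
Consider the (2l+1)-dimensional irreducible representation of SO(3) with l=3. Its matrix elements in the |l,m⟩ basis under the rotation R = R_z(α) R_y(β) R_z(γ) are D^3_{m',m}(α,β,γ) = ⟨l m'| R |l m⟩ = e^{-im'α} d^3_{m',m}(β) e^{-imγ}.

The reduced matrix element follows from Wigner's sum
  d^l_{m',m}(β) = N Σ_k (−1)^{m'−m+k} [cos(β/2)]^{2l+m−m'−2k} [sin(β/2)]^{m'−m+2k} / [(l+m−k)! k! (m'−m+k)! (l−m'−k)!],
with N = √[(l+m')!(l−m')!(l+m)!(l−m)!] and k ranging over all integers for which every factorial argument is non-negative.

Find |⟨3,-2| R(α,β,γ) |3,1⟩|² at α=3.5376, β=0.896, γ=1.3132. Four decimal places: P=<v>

First d^3_{-2,1}(β=0.896), then the phase factors e^{-i(-2)α} and e^{-i(1)γ}:
Half-angle: c=0.901315, s=0.433164. N=√(1·120·24·2)=75.894664
k: max(0,(1)−(-2))=3 … min(3+(1),3−(-2))=4
  k=3: (−1)^0·75.8947/(12)·0.9013^3·0.4332^3 = +0.376371
  k=4: (−1)^1·75.8947/(24)·0.9013^1·0.4332^5 = -0.043465
d^3_{-2,1}(0.896) = +0.376371 -0.043465 = +0.332907
|D^3_{-2,1}|² = |d^3_{-2,1}(β)|² = (+0.332907)² = 0.110827 (the z-rotation phases have unit modulus)

P=0.1108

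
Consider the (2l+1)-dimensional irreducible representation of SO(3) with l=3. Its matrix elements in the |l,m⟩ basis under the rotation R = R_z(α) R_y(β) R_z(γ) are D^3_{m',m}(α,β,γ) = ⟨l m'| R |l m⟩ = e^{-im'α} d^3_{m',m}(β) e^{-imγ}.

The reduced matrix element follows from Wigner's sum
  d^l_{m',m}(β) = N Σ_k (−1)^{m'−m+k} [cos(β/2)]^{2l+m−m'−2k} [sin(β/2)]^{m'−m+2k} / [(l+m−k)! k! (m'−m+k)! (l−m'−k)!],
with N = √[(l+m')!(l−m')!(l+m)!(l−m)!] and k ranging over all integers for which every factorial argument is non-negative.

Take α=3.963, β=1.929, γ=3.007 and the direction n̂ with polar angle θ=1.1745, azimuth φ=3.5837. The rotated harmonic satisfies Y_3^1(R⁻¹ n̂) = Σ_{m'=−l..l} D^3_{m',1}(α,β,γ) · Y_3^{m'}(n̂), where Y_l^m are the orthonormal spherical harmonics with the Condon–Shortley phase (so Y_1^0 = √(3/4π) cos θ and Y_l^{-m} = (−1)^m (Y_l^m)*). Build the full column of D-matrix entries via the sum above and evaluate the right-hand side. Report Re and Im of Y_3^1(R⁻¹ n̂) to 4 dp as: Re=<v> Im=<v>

Re=-0.2417 Im=-0.1693

Need the full column D^3_{m',1} for m'=−3..3 at α=3.963, β=1.929, γ=3.007.
cos(β/2)=0.569828, sin(β/2)=0.821764
d^3_{-3,1}: single k=4 term ⇒ +0.573484;  D = -0.491062+0.296214i
d^3_{-2,1}: k∈[3..4] ⇒ +0.649385 -0.675273 = -0.025888;  D = -0.005311+0.025337i
d^3_{-1,1}: k∈[2..4] ⇒ +0.427189 -1.184584 +0.307952 = -0.449443;  D = -0.259235-0.367146i
d^3_{0,1}: k∈[1..3] ⇒ +0.171024 -1.067049 +0.739725 = -0.156301;  D = +0.154887+0.020973i
d^3_{1,1}: k∈[0..2] ⇒ +0.034234 -0.569586 +0.888438 = +0.353087;  D = +0.273031-0.223884i
d^3_{2,1}: k∈[0..1] ⇒ -0.156122 +0.649385 = +0.493263;  D = -0.030845+0.492297i
d^3_{3,1}: single k=0 term ⇒ +0.275749;  D = -0.189736-0.200095i
Y_3^{m'}(θ=1.1745,φ=3.5837) and Σ D·Y over m':
  (-0.4911+0.2962i)·(-0.0793+0.3178i)  (-0.0053+0.0253i)·(+0.2128-0.2596i)  (-0.2592-0.3671i)·(+0.0687-0.0325i)  (+0.1549+0.0210i)·(-0.3248+0.0000i)  (+0.2730-0.2239i)·(-0.0687-0.0325i)  (-0.0308+0.4923i)·(+0.2128+0.2596i)  (-0.1897-0.2001i)·(+0.0793+0.3178i)
Y_3^1(R⁻¹ n̂) = -0.241707-0.169284i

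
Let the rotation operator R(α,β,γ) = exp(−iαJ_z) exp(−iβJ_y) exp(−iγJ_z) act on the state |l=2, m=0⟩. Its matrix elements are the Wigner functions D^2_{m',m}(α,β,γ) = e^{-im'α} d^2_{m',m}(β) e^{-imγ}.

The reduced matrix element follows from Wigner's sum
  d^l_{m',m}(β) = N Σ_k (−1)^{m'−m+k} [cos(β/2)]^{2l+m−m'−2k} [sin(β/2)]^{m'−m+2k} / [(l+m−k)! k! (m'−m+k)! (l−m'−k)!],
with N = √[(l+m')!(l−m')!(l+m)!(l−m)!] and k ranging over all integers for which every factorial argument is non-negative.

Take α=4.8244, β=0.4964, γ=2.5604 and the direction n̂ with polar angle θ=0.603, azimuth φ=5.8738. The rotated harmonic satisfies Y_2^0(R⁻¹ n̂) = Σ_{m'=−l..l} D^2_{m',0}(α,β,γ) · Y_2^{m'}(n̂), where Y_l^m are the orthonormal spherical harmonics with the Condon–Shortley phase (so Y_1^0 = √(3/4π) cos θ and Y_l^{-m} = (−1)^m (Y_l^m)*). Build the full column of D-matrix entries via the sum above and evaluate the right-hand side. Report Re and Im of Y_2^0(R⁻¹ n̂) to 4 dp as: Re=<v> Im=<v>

Re=0.3824 Im=0.0000

Need the full column D^2_{m',0} for m'=−2..2 at α=4.8244, β=0.4964, γ=2.5604.
cos(β/2)=0.969356, sin(β/2)=0.245660
d^2_{-2,0}: single k=2 term ⇒ +0.138902;  D = -0.135431-0.030858i
d^2_{-1,0}: k∈[1..2] ⇒ +0.548099 -0.035201 = +0.512898;  D = +0.057330-0.509684i
d^2_{0,0}: k∈[0..2] ⇒ +0.882945 -0.226827 +0.003642 = +0.659760;  D = +0.659760+0.000000i
d^2_{1,0}: k∈[0..1] ⇒ -0.548099 +0.035201 = -0.512898;  D = -0.057330-0.509684i
d^2_{2,0}: single k=0 term ⇒ +0.138902;  D = -0.135431+0.030858i
Y_2^{m'}(θ=0.603,φ=5.8738) and Σ D·Y over m':
  (-0.1354-0.0309i)·(+0.0849+0.0907i)  (+0.0573-0.5097i)·(+0.3310+0.1436i)  (+0.6598+0.0000i)·(+0.3265+0.0000i)  (-0.0573-0.5097i)·(-0.3310+0.1436i)  (-0.1354+0.0309i)·(+0.0849-0.0907i)
Y_2^0(R⁻¹ n̂) = +0.382383-0.000000i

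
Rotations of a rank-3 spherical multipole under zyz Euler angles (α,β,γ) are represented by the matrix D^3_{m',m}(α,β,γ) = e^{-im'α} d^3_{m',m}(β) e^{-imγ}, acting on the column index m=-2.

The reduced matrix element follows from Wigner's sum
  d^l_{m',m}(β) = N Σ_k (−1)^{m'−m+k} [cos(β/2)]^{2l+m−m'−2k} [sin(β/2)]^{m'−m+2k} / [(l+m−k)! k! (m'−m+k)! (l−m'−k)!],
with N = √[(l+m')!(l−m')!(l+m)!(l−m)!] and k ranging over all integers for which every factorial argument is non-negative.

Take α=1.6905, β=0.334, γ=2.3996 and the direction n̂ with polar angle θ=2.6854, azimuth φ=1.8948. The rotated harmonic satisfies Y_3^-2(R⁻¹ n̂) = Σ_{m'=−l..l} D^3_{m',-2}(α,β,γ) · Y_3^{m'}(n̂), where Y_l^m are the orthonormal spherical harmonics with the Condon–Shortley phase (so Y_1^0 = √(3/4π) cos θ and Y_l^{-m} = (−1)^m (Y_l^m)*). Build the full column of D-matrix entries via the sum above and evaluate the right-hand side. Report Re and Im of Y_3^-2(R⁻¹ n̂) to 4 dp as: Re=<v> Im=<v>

Re=0.0599 Im=0.3565

Need the full column D^3_{m',-2} for m'=−3..3 at α=1.6905, β=0.334, γ=2.3996.
cos(β/2)=0.986088, sin(β/2)=0.166225
d^3_{-3,-2}: single k=1 term ⇒ +0.379620;  D = -0.342499-0.163726i
d^3_{-2,-2}: k∈[0..1] ⇒ +0.919377 -0.130624 = +0.788753;  D = -0.252766+0.747155i
d^3_{-1,-2}: k∈[0..1] ⇒ -0.490088 +0.027853 = -0.462235;  D = -0.452414-0.094781i
d^3_{0,-2}: k∈[0..1] ⇒ +0.143092 -0.004066 = +0.139026;  D = +0.012054-0.138502i
d^3_{1,-2}: k∈[0..1] ⇒ -0.027853 +0.000396 = -0.027457;  D = +0.027442-0.000903i
d^3_{2,-2}: k∈[0..1] ⇒ +0.003712 -0.000021 = +0.003691;  D = +0.000561+0.003648i
d^3_{3,-2}: single k=0 term ⇒ -0.000307;  D = -0.000295+0.000082i
Y_3^{m'}(θ=2.6854,φ=1.8948) and Σ D·Y over m':
  (-0.3425-0.1637i)·(+0.0295+0.0201i)  (-0.2528+0.7472i)·(+0.1420-0.1075i)  (-0.4524-0.0948i)·(-0.1373-0.4089i)  (+0.0121-0.1385i)·(-0.3449+0.0000i)  (+0.0274-0.0009i)·(+0.1373-0.4089i)  (+0.0006+0.0036i)·(+0.1420+0.1075i)  (-0.0003+0.0001i)·(-0.0295+0.0201i)
Y_3^-2(R⁻¹ n̂) = +0.059923+0.356527i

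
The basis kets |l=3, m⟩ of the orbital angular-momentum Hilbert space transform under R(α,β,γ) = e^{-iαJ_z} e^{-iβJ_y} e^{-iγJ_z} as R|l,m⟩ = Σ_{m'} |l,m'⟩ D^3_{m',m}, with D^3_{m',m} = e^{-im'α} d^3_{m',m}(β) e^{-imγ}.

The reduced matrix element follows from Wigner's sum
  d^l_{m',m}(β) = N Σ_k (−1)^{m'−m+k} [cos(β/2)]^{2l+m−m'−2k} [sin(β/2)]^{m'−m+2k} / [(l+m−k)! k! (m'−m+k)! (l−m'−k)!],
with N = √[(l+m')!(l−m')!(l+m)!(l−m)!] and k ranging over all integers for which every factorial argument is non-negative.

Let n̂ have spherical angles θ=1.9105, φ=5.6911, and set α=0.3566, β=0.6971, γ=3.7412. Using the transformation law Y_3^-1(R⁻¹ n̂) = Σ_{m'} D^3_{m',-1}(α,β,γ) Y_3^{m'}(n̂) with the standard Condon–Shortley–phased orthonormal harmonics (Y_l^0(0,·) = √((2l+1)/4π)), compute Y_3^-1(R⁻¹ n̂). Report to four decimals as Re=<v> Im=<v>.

Need the full column D^3_{m',-1} for m'=−3..3 at α=0.3566, β=0.6971, γ=3.7412.
cos(β/2)=0.939869, sin(β/2)=0.341535
d^3_{-3,-1}: single k=2 term ⇒ +0.352522;  D = +0.034706-0.350809i
d^3_{-2,-1}: k∈[1..2] ⇒ +0.792086 -0.209189 = +0.582897;  D = -0.148718-0.563606i
d^3_{-1,-1}: k∈[0..2] ⇒ +0.689293 -0.728166 +0.072115 = +0.033242;  D = -0.019168-0.027159i
d^3_{0,-1}: k∈[0..2] ⇒ -0.867686 +0.343733 -0.015130 = -0.539084;  D = +0.445044+0.304215i
d^3_{1,-1}: k∈[0..2] ⇒ +0.546125 -0.096154 +0.001587 = +0.451558;  D = -0.438290-0.108655i
d^3_{2,-1}: k∈[0..1] ⇒ -0.209189 +0.013812 = -0.195377;  D = +0.194118-0.022146i
d^3_{3,-1}: single k=0 term ⇒ +0.046550;  D = -0.041499+0.021090i
Y_3^{m'}(θ=1.9105,φ=5.6911) and Σ D·Y over m':
  (+0.0347-0.3508i)·(-0.0713+0.3423i)  (-0.1487-0.5636i)·(-0.1141-0.2804i)  (-0.0192-0.0272i)·(-0.1125-0.0757i)  (+0.4450+0.3042i)·(+0.3040+0.0000i)  (-0.4383-0.1087i)·(+0.1125-0.0757i)  (+0.1941-0.0221i)·(-0.1141+0.2804i)  (-0.0415+0.0211i)·(+0.0713+0.3423i)
Y_3^-1(R⁻¹ n̂) = +0.028325+0.305119i

Re=0.0283 Im=0.3051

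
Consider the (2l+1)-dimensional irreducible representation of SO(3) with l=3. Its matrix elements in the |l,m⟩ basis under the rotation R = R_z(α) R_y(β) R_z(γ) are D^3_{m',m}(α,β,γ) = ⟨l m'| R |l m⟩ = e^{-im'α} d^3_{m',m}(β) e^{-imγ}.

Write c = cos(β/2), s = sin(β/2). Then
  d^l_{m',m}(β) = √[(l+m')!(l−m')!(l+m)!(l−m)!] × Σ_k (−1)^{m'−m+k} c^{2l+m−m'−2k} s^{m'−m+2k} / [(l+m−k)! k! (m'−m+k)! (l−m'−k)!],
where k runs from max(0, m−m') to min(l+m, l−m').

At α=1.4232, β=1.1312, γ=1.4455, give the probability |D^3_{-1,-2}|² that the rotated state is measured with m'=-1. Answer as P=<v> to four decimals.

P=0.0199

Split into d^3_{-1,-2}(β=1.1312) × two z-phases.
Half-angle: c=0.844267, s=0.535922. N=√(2·24·1·120)=75.894664
The bounds max(0,m−m')=0 and min(l+m,l−m')=1 give 2 terms
  k=0: (−1)^1·75.8947/(24)·0.8443^5·0.5359^1 = -0.726945
  k=1: (−1)^2·75.8947/(12)·0.8443^3·0.5359^3 = +0.585835
d^3_{-1,-2}(1.1312) = -0.726945 +0.585835 = -0.141110
|D^3_{-1,-2}|² = |d^3_{-1,-2}(β)|² = (-0.141110)² = 0.019912 (the z-rotation phases have unit modulus)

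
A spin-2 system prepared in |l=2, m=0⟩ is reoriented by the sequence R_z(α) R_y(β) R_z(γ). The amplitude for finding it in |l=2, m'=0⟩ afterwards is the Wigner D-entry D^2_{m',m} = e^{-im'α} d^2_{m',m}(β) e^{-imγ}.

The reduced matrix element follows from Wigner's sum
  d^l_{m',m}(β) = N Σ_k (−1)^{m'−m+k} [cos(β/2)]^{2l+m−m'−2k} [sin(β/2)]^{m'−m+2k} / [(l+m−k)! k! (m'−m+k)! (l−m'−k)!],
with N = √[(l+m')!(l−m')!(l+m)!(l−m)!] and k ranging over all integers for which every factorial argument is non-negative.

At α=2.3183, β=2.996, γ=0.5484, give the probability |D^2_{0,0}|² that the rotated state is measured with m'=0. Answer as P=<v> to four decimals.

P=0.9379

D^2_{0,0}(2.3183,2.996,0.5484) = e^{-i·0·2.3183}·d^2_{0,0}(2.996)·e^{-i·0·0.5484}. Compute d first:
Half-angle: c=0.072732, s=0.997352. N=√(2·2·2·2)=4.000000
k∈{0,1,2} keeps every argument non-negative
  k=0: (−1)^0·4.0000/(4)·0.0727^4·0.9974^0 = +0.000028
  k=1: (−1)^1·4.0000/(1)·0.0727^2·0.9974^2 = -0.021048
  k=2: (−1)^2·4.0000/(4)·0.0727^0·0.9974^4 = +0.989448
d^2_{0,0}(2.996) = +0.000028 -0.021048 +0.989448 = +0.968428
|D^2_{0,0}|² = |d^2_{0,0}(β)|² = (+0.968428)² = 0.937853 (the z-rotation phases have unit modulus)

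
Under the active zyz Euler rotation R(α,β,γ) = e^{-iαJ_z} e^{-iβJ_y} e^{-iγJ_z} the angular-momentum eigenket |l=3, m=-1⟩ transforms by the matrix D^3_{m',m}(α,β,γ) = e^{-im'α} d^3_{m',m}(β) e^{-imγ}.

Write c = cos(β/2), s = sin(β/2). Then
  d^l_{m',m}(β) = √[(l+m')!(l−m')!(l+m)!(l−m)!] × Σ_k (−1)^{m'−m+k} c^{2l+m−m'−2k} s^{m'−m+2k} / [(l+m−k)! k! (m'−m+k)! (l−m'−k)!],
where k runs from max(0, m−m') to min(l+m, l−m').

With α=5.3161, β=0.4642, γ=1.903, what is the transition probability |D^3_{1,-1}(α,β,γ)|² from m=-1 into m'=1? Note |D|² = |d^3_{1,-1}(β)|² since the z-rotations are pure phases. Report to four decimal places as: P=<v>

D^3_{1,-1}(5.3161,0.4642,1.903) = e^{-i·1·5.3161}·d^3_{1,-1}(0.4642)·e^{-i·-1·1.903}. Compute d first:
c=cos(0.4642/2)=0.973185, s=sin(0.4642/2)=0.230022; N=√[24·2·2·24]=48.000000
k: max(0,(-1)−(1))=0 … min(3+(-1),3−(1))=2
  k=0: (−1)^2·48.0000/(8)·0.9732^4·0.2300^2 = +0.284755
  k=1: (−1)^3·48.0000/(6)·0.9732^2·0.2300^4 = -0.021211
  k=2: (−1)^4·48.0000/(48)·0.9732^0·0.2300^6 = +0.000148
d^3_{1,-1}(0.4642) = +0.284755 -0.021211 +0.000148 = +0.263692
|D^3_{1,-1}|² = |d^3_{1,-1}(β)|² = (+0.263692)² = 0.069534 (the z-rotation phases have unit modulus)

P=0.0695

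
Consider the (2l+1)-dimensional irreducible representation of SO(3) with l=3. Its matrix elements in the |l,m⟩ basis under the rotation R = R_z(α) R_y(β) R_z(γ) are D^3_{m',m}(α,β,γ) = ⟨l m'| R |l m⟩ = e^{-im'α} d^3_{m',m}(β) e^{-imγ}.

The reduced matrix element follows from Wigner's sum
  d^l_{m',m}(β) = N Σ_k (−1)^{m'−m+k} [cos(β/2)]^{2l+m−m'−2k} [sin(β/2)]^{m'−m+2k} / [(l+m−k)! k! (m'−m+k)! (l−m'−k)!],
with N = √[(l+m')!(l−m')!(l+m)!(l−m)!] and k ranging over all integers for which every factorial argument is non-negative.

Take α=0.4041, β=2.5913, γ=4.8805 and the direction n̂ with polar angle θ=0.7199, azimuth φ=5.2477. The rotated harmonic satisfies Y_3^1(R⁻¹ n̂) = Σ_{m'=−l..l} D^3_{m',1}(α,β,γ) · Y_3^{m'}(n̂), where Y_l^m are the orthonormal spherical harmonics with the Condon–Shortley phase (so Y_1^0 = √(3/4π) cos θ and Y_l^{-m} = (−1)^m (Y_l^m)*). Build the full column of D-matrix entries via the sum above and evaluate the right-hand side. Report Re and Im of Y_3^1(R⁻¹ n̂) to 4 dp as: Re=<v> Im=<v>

Need the full column D^3_{m',1} for m'=−3..3 at α=0.4041, β=2.5913, γ=4.8805.
cos(β/2)=0.271688, sin(β/2)=0.962385
d^3_{-3,1}: single k=4 term ⇒ +0.245235;  D = -0.212010+0.123256i
d^3_{-2,1}: k∈[3..4] ⇒ +0.113054 -0.709276 = -0.596222;  D = +0.356103-0.478195i
d^3_{-1,1}: k∈[2..4] ⇒ +0.030278 -0.506555 +0.794501 = +0.318224;  D = -0.074402+0.309404i
d^3_{0,1}: k∈[1..3] ⇒ +0.004935 -0.185767 +0.776973 = +0.596141;  D = +0.099746+0.587737i
d^3_{1,1}: k∈[0..2] ⇒ +0.000402 -0.040371 +0.379916 = +0.339947;  D = +0.184079+0.285796i
d^3_{2,1}: k∈[0..1] ⇒ -0.004505 +0.113054 = +0.108549;  D = +0.089926+0.060797i
d^3_{3,1}: single k=0 term ⇒ +0.019544;  D = +0.019191+0.003699i
Y_3^{m'}(θ=0.7199,φ=5.2477) and Σ D·Y over m':
  (-0.2120+0.1233i)·(-0.1195+0.0042i)  (+0.3561-0.4782i)·(-0.1602+0.2931i)  (-0.0744+0.3094i)·(+0.1985+0.3348i)  (+0.0997+0.5877i)·(-0.0487+0.0000i)  (+0.1841+0.2858i)·(-0.1985+0.3348i)  (+0.0899+0.0608i)·(-0.1602-0.2931i)  (+0.0192+0.0037i)·(+0.1195+0.0042i)
Y_3^1(R⁻¹ n̂) = -0.141789+0.142580i

Re=-0.1418 Im=0.1426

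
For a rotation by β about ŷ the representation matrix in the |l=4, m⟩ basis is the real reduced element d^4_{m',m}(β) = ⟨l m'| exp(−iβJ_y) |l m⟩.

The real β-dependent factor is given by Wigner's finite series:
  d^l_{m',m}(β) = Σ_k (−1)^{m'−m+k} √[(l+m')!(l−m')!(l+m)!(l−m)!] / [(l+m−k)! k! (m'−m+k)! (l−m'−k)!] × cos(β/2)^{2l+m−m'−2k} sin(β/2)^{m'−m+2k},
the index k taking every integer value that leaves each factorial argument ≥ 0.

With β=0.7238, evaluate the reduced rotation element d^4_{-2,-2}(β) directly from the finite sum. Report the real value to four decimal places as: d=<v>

d^4_{-2,-2}(β=0.7238) via Wigner's sum:
With c≡cos(β/2)=0.935226 and s≡sin(β/2)=0.354052, N=[2·720·2·720]^{1/2}=1440.000000
Admissible k: 0..2 (factorial args all ≥0)
  k=0: (−1)^0·1440.0000/(1440)·0.9352^8·0.3541^0 = +0.585237
  k=1: (−1)^1·1440.0000/(120)·0.9352^6·0.3541^2 = -1.006500
  k=2: (−1)^2·1440.0000/(96)·0.9352^4·0.3541^4 = +0.180312
d^4_{-2,-2}(0.7238) = +0.585237 -1.006500 +0.180312 = -0.240951

d=-0.2410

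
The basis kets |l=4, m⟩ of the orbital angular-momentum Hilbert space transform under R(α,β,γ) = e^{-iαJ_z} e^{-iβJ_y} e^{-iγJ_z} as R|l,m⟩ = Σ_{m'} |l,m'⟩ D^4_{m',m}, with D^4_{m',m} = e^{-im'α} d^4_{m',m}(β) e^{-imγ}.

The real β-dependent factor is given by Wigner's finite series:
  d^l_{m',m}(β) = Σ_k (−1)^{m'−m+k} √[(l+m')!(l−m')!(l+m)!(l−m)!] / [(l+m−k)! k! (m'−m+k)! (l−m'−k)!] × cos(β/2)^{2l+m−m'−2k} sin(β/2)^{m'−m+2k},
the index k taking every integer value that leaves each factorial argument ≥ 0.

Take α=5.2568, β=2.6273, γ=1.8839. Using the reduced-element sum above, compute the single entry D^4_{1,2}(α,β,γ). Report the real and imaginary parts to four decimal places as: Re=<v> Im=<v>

Split into d^4_{1,2}(β=2.6273) × two z-phases.
c=cos(2.6273/2)=0.254322, s=sin(2.6273/2)=0.967120; N=√[120·6·720·2]=1018.233765
k∈{1,2,3} keeps every argument non-negative
  k=1: (−1)^0·1018.2338/(240)·0.2543^7·0.9671^1 = +0.000282
  k=2: (−1)^1·1018.2338/(48)·0.2543^5·0.9671^3 = -0.020416
  k=3: (−1)^2·1018.2338/(72)·0.2543^3·0.9671^5 = +0.196819
d^4_{1,2}(2.6273) = +0.000282 -0.020416 +0.196819 = +0.176685
D = (+0.517914+0.855432i)·(+0.176685)·(-0.810256+0.586076i) = -0.162726-0.068834i

Re=-0.1627 Im=-0.0688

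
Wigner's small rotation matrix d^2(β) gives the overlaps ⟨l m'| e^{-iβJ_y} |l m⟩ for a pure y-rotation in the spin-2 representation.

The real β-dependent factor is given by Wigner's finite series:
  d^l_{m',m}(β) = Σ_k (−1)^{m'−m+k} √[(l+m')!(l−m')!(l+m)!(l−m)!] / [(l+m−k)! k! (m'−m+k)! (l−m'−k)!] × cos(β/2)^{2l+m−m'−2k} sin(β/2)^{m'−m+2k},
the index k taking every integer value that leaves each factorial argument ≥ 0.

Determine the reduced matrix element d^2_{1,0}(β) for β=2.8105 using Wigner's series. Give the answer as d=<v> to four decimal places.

d=0.3765

d^2_{1,0}(β=2.8105) via Wigner's sum:
Half-angle: c=0.164791, s=0.986328. N=√(6·1·2·2)=4.898979
k∈{0,1} keeps every argument non-negative
  k=0: (−1)^1·4.8990/(2)·0.1648^3·0.9863^1 = -0.010812
  k=1: (−1)^2·4.8990/(2)·0.1648^1·0.9863^3 = +0.387324
d^2_{1,0}(2.8105) = -0.010812 +0.387324 = +0.376512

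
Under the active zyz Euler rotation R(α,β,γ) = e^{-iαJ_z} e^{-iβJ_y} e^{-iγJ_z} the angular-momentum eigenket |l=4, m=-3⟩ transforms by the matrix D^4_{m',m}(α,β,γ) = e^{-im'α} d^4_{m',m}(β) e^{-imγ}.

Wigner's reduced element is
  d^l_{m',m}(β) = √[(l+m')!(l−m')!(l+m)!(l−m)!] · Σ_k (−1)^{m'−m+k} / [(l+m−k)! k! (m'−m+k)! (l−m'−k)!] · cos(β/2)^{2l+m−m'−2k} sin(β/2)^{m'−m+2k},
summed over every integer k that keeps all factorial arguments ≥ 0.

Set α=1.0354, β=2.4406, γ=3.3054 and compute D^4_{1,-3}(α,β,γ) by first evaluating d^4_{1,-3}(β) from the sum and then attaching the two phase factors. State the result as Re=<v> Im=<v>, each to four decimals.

Re=0.4272 Im=-0.2584

Split into d^4_{1,-3}(β=2.4406) × two z-phases.
With c≡cos(β/2)=0.343364 and s≡sin(β/2)=0.939202, N=[120·6·1·5040]^{1/2}=1904.940944
k: max(0,(-3)−(1))=0 … min(4+(-3),4−(1))=1
  k=0: (−1)^4·1904.9409/(144)·0.3434^4·0.9392^4 = +0.143079
  k=1: (−1)^5·1904.9409/(240)·0.3434^2·0.9392^6 = -0.642296
d^4_{1,-3}(2.4406) = +0.143079 -0.642296 = -0.499217
Phases: e^{-i·(1)·1.0354}=+0.510182-0.860066i, e^{-i·(-3)·3.3054}=-0.881663-0.471880i ⇒ D=+0.427158-0.258367i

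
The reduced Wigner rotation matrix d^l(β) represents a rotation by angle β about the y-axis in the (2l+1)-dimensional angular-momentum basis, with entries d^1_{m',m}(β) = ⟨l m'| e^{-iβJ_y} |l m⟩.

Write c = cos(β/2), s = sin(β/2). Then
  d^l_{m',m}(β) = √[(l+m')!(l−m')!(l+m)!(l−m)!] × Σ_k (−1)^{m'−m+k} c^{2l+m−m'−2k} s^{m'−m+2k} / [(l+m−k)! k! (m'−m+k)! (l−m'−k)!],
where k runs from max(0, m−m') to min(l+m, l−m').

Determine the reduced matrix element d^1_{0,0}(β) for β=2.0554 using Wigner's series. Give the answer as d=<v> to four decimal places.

d^1_{0,0}(β=2.0554) via Wigner's sum:
With c≡cos(β/2)=0.516789 and s≡sin(β/2)=0.856113, N=[1·1·1·1]^{1/2}=1.000000
k: max(0,(0)−(0))=0 … min(1+(0),1−(0))=1
  k=0: (−1)^0·1.0000/(1)·0.5168^2·0.8561^0 = +0.267071
  k=1: (−1)^1·1.0000/(1)·0.5168^0·0.8561^2 = -0.732929
d^1_{0,0}(2.0554) = +0.267071 -0.732929 = -0.465858

d=-0.4659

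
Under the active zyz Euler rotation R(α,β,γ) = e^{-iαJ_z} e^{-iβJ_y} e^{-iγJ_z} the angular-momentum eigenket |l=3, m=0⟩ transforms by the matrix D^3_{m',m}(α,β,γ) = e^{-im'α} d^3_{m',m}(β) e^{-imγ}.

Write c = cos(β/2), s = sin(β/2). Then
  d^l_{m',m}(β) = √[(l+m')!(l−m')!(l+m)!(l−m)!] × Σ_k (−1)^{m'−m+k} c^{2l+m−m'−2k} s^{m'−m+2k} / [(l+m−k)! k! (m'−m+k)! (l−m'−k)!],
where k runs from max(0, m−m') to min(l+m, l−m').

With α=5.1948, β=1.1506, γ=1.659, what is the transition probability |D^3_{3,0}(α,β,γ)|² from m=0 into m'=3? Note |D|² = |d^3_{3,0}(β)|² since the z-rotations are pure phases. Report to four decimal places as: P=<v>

P=0.1810

D^3_{3,0}(5.1948,1.1506,1.659) = e^{-i·3·5.1948}·d^3_{3,0}(1.1506)·e^{-i·0·1.659}. Compute d first:
With c≡cos(β/2)=0.839029 and s≡sin(β/2)=0.544087, N=[720·1·6·6]^{1/2}=160.996894
The bounds max(0,m−m')=0 and min(l+m,l−m')=0 give 1 term
  k=0: (−1)^3·160.9969/(36)·0.8390^3·0.5441^3 = -0.425451
d^3_{3,0}(1.1506) = -0.425451
|D^3_{3,0}|² = |d^3_{3,0}(β)|² = (-0.425451)² = 0.181009 (the z-rotation phases have unit modulus)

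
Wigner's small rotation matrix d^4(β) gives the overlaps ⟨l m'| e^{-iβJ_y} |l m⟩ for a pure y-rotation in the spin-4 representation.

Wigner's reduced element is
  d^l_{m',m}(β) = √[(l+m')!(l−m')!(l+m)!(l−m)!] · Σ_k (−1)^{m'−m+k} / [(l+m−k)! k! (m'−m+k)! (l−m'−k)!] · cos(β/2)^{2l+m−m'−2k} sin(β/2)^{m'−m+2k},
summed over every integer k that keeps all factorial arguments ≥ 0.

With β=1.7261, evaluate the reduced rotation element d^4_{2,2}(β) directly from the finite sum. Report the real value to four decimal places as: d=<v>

d^4_{2,2}(β=1.7261) via Wigner's sum:
Half-angle: c=0.650123, s=0.759829. N=√(720·2·720·2)=1440.000000
The bounds max(0,m−m')=0 and min(l+m,l−m')=2 give 3 terms
  k=0: (−1)^0·1440.0000/(1440)·0.6501^8·0.7598^0 = +0.031913
  k=1: (−1)^1·1440.0000/(120)·0.6501^6·0.7598^2 = -0.523102
  k=2: (−1)^2·1440.0000/(96)·0.6501^4·0.7598^4 = +0.893176
d^4_{2,2}(1.7261) = +0.031913 -0.523102 +0.893176 = +0.401987

d=0.4020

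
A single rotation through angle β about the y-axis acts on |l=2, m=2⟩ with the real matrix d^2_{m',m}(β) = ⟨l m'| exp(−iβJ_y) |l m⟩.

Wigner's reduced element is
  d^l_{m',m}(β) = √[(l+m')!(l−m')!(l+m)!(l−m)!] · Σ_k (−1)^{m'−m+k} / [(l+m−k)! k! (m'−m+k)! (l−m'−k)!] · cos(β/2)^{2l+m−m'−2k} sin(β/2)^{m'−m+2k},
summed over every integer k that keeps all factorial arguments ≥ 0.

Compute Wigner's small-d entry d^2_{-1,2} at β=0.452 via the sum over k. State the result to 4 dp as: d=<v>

d=0.0219

d^2_{-1,2}(β=0.452) via Wigner's sum:
c=cos(0.452/2)=0.974571, s=sin(0.452/2)=0.224081; N=√[1·6·24·1]=12.000000
The bounds max(0,m−m')=3 and min(l+m,l−m')=3 give 1 term
  k=3: (−1)^0·12.0000/(6)·0.9746^1·0.2241^3 = +0.021931
d^2_{-1,2}(0.452) = +0.021931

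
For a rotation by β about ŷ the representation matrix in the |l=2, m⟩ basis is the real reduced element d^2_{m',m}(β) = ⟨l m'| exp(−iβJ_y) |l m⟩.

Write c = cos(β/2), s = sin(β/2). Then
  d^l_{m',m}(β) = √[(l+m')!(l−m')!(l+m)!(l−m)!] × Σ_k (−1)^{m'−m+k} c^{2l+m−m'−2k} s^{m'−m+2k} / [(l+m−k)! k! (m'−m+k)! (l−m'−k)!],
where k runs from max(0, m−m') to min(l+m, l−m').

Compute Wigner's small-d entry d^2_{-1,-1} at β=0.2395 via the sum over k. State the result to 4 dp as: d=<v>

d=0.9295

d^2_{-1,-1}(β=0.2395) via Wigner's sum:
With c≡cos(β/2)=0.992839 and s≡sin(β/2)=0.119464, N=[1·6·1·6]^{1/2}=6.000000
The bounds max(0,m−m')=0 and min(l+m,l−m')=1 give 2 terms
  k=0: (−1)^0·6.0000/(6)·0.9928^4·0.1195^0 = +0.971660
  k=1: (−1)^1·6.0000/(2)·0.9928^2·0.1195^2 = -0.042204
d^2_{-1,-1}(0.2395) = +0.971660 -0.042204 = +0.929456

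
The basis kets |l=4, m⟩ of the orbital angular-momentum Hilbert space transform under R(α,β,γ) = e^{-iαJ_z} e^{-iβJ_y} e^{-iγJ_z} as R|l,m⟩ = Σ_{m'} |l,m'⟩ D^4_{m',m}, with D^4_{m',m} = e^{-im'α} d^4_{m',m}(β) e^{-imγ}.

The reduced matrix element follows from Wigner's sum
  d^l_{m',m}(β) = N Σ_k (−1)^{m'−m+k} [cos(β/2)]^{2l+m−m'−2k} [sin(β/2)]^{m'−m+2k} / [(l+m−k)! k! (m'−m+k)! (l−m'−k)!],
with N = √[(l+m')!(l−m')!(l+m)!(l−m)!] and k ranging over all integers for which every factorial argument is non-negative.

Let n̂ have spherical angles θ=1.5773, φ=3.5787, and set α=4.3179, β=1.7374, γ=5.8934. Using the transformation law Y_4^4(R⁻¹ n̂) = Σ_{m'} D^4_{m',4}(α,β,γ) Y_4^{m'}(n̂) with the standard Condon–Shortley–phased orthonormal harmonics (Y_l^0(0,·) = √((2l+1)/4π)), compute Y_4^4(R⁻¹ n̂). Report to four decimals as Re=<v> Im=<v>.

Need the full column D^4_{m',4} for m'=−4..4 at α=4.3179, β=1.7374, γ=5.8934.
cos(β/2)=0.645820, sin(β/2)=0.763490
d^4_{-4,4}: single k=8 term ⇒ +0.115459;  D = +0.115438-0.002172i
d^4_{-3,4}: single k=7 term ⇒ +0.276236;  D = -0.101351+0.256971i
d^4_{-2,4}: single k=6 term ⇒ +0.437141;  D = -0.313779-0.304361i
d^4_{-1,4}: single k=5 term ⇒ +0.522931;  D = +0.480391-0.206594i
d^4_{0,4}: single k=4 term ⇒ +0.494547;  D = +0.005764+0.494513i
d^4_{1,4}: single k=3 term ⇒ +0.374163;  D = -0.347077-0.139769i
d^4_{2,4}: single k=2 term ⇒ +0.223796;  D = +0.156965-0.159521i
d^4_{3,4}: single k=1 term ⇒ +0.101188;  D = +0.039310+0.093240i
d^4_{4,4}: single k=0 term ⇒ +0.030261;  D = -0.030261+0.000136i
Y_4^{m'}(θ=1.5773,φ=3.5787) and Σ D·Y over m':
  (+0.1154-0.0022i)·(-0.0782-0.4355i)  (-0.1014+0.2570i)·(+0.0021-0.0079i)  (-0.3138-0.3044i)·(-0.2146+0.2565i)  (+0.4804-0.2066i)·(-0.0084+0.0039i)  (+0.0058+0.4945i)·(+0.3172+0.0000i)  (-0.3471-0.1398i)·(+0.0084+0.0039i)  (+0.1570-0.1595i)·(-0.2146-0.2565i)  (+0.0393+0.0932i)·(-0.0021-0.0079i)  (-0.0303+0.0001i)·(-0.0782+0.4355i)
Y_4^4(R⁻¹ n̂) = +0.061857+0.074263i

Re=0.0619 Im=0.0743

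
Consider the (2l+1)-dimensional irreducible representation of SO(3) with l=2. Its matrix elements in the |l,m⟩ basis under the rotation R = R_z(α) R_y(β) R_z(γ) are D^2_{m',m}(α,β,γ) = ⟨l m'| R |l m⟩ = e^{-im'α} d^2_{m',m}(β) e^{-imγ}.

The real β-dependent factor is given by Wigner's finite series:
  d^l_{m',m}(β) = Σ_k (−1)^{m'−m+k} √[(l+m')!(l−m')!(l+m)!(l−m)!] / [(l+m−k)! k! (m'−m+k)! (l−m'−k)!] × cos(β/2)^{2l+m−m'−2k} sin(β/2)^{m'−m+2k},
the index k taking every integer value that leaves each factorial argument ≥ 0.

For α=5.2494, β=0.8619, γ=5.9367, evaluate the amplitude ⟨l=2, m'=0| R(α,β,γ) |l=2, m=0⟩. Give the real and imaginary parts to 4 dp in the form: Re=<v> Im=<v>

Re=0.1357 Im=0.0000

D^2_{0,0}(5.2494,0.8619,5.9367) = e^{-i·0·5.2494}·d^2_{0,0}(0.8619)·e^{-i·0·5.9367}. Compute d first:
c=cos(0.8619/2)=0.908569, s=sin(0.8619/2)=0.417734; N=√[2·2·2·2]=4.000000
k∈{0,1,2} keeps every argument non-negative
  k=0: (−1)^0·4.0000/(4)·0.9086^4·0.4177^0 = +0.681447
  k=1: (−1)^1·4.0000/(1)·0.9086^2·0.4177^2 = -0.576204
  k=2: (−1)^2·4.0000/(4)·0.9086^0·0.4177^4 = +0.030451
d^2_{0,0}(0.8619) = +0.681447 -0.576204 +0.030451 = +0.135694
D = (+1.000000+0.000000i)·(+0.135694)·(+1.000000+0.000000i) = +0.135694+0.000000i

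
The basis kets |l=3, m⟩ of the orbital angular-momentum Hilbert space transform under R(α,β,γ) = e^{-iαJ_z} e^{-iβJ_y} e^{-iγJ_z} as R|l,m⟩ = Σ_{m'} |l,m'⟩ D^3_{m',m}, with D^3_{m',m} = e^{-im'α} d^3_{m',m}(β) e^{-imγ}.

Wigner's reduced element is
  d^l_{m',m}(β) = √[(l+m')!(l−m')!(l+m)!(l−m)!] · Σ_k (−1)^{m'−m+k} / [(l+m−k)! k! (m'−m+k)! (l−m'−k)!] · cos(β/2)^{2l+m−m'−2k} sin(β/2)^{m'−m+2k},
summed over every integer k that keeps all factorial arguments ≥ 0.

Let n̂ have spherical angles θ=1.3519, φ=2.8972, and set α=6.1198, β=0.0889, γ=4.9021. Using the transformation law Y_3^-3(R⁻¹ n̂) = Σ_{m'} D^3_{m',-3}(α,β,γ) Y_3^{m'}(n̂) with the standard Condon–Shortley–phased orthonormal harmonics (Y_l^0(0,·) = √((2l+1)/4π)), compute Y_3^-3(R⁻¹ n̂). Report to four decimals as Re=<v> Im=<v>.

Need the full column D^3_{m',-3} for m'=−3..3 at α=6.1198, β=0.0889, γ=4.9021.
cos(β/2)=0.999012, sin(β/2)=0.044435
d^3_{-3,-3}: single k=0 term ⇒ +0.994088;  D = -0.078429+0.990990i
d^3_{-2,-3}: single k=0 term ⇒ -0.108307;  D = +0.025993-0.105142i
d^3_{-1,-3}: single k=0 term ⇒ +0.007617;  D = -0.003006+0.006999i
d^3_{0,-3}: single k=0 term ⇒ -0.000391;  D = +0.000211-0.000330i
d^3_{1,-3}: single k=0 term ⇒ +0.000015;  D = -0.000010+0.000011i
d^3_{2,-3}: single k=0 term ⇒ -0.000000;  D = +0.000000-0.000000i
d^3_{3,-3}: single k=0 term ⇒ +0.000000;  D = -0.000000+0.000000i
Y_3^{m'}(θ=1.3519,φ=2.8972) and Σ D·Y over m':
  (-0.0784+0.9910i)·(-0.2884-0.2597i)  (+0.0260-0.1051i)·(+0.1867+0.0993i)  (-0.0030+0.0070i)·(+0.2339+0.0583i)  (+0.0002-0.0003i)·(-0.2240+0.0000i)  (-0.0000+0.0000i)·(-0.2339+0.0583i)  (+0.0000-0.0000i)·(+0.1867-0.0993i)  (-0.0000+0.0000i)·(+0.2884-0.2597i)
Y_3^-3(R⁻¹ n̂) = +0.294116-0.280901i

Re=0.2941 Im=-0.2809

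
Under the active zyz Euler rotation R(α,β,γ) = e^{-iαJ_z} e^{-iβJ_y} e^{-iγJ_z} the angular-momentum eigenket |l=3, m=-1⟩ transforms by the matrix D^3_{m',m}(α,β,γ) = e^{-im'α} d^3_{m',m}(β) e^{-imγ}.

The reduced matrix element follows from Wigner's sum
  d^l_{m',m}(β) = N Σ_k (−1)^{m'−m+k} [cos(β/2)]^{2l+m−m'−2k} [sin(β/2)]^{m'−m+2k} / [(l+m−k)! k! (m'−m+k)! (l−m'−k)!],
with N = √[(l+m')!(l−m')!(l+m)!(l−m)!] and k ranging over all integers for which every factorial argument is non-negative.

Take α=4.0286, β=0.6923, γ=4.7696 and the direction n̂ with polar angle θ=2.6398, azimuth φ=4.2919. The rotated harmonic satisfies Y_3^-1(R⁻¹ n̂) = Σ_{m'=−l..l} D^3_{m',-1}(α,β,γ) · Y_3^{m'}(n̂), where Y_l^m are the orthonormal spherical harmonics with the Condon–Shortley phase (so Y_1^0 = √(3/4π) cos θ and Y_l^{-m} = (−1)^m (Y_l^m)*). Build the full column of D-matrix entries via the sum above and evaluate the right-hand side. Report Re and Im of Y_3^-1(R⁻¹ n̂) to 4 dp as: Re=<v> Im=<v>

Need the full column D^3_{m',-1} for m'=−3..3 at α=4.0286, β=0.6923, γ=4.7696.
cos(β/2)=0.940686, sin(β/2)=0.339279
d^3_{-3,-1}: single k=2 term ⇒ +0.349090;  D = -0.143415-0.318270i
d^3_{-2,-1}: k∈[1..2] ⇒ +0.790278 -0.205605 = +0.584673;  D = +0.564957+0.150551i
d^3_{-1,-1}: k∈[0..2] ⇒ +0.692896 -0.721077 +0.070350 = +0.042169;  D = -0.034159+0.024727i
d^3_{0,-1}: k∈[0..2] ⇒ -0.865706 +0.337843 -0.014649 = -0.542512;  D = -0.031021+0.541624i
d^3_{1,-1}: k∈[0..2] ⇒ +0.540808 -0.093801 +0.001525 = +0.448532;  D = +0.330925+0.302771i
d^3_{2,-1}: k∈[0..1] ⇒ -0.205605 +0.013373 = -0.192232;  D = +0.190187-0.027968i
d^3_{3,-1}: single k=0 term ⇒ +0.045411;  D = +0.023261-0.039001i
Y_3^{m'}(θ=2.6398,φ=4.2919) and Σ D·Y over m':
  (-0.1434-0.3183i)·(+0.0442-0.0141i)  (+0.5650+0.1506i)·(+0.1382+0.1545i)  (-0.0342+0.0247i)·(-0.1804+0.4035i)  (-0.0310+0.5416i)·(-0.2759+0.0000i)  (+0.3309+0.3028i)·(+0.1804+0.4035i)  (+0.1902-0.0280i)·(+0.1382-0.1545i)  (+0.0233-0.0390i)·(-0.0442-0.0141i)
Y_3^-1(R⁻¹ n̂) = +0.006656+0.084672i

Re=0.0067 Im=0.0847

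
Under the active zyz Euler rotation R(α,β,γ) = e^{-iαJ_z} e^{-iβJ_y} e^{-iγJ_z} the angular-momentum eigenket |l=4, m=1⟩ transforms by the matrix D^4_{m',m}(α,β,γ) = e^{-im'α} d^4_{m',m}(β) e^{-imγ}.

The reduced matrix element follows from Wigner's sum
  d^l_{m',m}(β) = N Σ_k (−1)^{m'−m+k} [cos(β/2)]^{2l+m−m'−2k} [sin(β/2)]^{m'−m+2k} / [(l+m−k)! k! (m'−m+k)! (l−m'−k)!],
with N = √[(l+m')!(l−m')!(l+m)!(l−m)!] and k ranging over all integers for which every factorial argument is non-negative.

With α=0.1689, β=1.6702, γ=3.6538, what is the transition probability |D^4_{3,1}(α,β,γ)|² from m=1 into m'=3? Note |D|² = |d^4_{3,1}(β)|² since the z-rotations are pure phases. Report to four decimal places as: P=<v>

First d^4_{3,1}(β=1.6702), then the phase factors e^{-i(3)α} and e^{-i(1)γ}:
With c≡cos(β/2)=0.671104 and s≡sin(β/2)=0.741364, N=[5040·1·120·6]^{1/2}=1904.940944
Admissible k: 0..1 (factorial args all ≥0)
  k=0: (−1)^2·1904.9409/(240)·0.6711^6·0.7414^2 = +0.398538
  k=1: (−1)^3·1904.9409/(144)·0.6711^4·0.7414^4 = -0.810592
d^4_{3,1}(1.6702) = +0.398538 -0.810592 = -0.412054
|D^4_{3,1}|² = |d^4_{3,1}(β)|² = (-0.412054)² = 0.169788 (the z-rotation phases have unit modulus)

P=0.1698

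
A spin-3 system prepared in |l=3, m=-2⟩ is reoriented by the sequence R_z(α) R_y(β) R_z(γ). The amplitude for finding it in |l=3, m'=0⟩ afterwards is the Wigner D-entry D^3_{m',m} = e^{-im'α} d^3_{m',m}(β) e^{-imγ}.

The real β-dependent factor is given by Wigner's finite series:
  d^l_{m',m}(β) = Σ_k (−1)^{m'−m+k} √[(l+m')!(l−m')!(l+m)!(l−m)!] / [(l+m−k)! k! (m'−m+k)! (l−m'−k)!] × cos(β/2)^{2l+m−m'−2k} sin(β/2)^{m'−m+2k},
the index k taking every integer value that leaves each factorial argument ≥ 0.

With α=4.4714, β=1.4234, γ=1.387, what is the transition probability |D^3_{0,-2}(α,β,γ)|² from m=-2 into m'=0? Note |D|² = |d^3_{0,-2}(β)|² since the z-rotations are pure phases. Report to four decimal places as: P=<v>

Split into d^3_{0,-2}(β=1.4234) × two z-phases.
Half-angle: c=0.757253, s=0.653122. N=√(6·6·1·120)=65.726707
k∈{0,1} keeps every argument non-negative
  k=0: (−1)^2·65.7267/(12)·0.7573^4·0.6531^2 = +0.768268
  k=1: (−1)^3·65.7267/(12)·0.7573^2·0.6531^4 = -0.571504
d^3_{0,-2}(1.4234) = +0.768268 -0.571504 = +0.196763
|D^3_{0,-2}|² = |d^3_{0,-2}(β)|² = (+0.196763)² = 0.038716 (the z-rotation phases have unit modulus)

P=0.0387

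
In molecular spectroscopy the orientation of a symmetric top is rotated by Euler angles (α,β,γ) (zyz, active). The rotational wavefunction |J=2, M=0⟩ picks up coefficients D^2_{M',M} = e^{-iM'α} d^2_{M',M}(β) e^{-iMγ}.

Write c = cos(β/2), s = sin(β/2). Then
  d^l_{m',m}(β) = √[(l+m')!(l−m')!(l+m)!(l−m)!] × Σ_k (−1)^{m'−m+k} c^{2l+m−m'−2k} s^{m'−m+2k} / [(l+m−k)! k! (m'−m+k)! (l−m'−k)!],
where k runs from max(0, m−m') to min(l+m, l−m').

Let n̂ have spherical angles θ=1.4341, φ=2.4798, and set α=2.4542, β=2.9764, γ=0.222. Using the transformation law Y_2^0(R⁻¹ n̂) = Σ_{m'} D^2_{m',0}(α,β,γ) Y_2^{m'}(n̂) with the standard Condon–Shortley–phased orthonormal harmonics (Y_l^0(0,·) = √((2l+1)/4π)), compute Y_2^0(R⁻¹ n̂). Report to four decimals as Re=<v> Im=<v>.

Need the full column D^2_{m',0} for m'=−2..2 at α=2.4542, β=2.9764, γ=0.222.
cos(β/2)=0.082502, sin(β/2)=0.996591
d^2_{-2,0}: single k=2 term ⇒ +0.016559;  D = +0.003225-0.016242i
d^2_{-1,0}: k∈[1..2] ⇒ +0.001371 -0.200029 = -0.198658;  D = +0.153544-0.126053i
d^2_{0,0}: k∈[0..2] ⇒ +0.000046 -0.027041 +0.986433 = +0.959438;  D = +0.959438+0.000000i
d^2_{1,0}: k∈[0..1] ⇒ -0.001371 +0.200029 = +0.198658;  D = -0.153544-0.126053i
d^2_{2,0}: single k=0 term ⇒ +0.016559;  D = +0.003225+0.016242i
Y_2^{m'}(θ=1.4341,φ=2.4798) and Σ D·Y over m':
  (+0.0032-0.0162i)·(+0.0928+0.3676i)  (+0.1535-0.1261i)·(-0.0823-0.0641i)  (+0.9594+0.0000i)·(-0.2978+0.0000i)  (-0.1535-0.1261i)·(+0.0823-0.0641i)  (+0.0032+0.0162i)·(+0.0928-0.3676i)
Y_2^0(R⁻¹ n̂) = -0.314626+0.000000i

Re=-0.3146 Im=0.0000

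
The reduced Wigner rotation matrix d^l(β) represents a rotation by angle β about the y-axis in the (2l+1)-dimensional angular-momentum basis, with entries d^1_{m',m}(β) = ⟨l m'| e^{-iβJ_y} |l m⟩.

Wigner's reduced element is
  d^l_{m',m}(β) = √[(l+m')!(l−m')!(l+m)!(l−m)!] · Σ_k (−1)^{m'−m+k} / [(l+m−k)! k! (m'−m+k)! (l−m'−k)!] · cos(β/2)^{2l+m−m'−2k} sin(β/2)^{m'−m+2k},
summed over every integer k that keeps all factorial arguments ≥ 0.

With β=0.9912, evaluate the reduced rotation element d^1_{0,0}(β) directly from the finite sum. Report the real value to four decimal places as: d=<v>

d=0.5477

d^1_{0,0}(β=0.9912) via Wigner's sum:
Half-angle: c=0.879684, s=0.475560. N=√(1·1·1·1)=1.000000
Admissible k: 0..1 (factorial args all ≥0)
  k=0: (−1)^0·1.0000/(1)·0.8797^2·0.4756^0 = +0.773843
  k=1: (−1)^1·1.0000/(1)·0.8797^0·0.4756^2 = -0.226157
d^1_{0,0}(0.9912) = +0.773843 -0.226157 = +0.547686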